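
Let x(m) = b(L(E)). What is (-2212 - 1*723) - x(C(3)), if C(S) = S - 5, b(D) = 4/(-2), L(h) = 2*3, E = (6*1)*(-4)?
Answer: -2933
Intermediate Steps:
E = -24 (E = 6*(-4) = -24)
L(h) = 6
b(D) = -2 (b(D) = 4*(-1/2) = -2)
C(S) = -5 + S
x(m) = -2
(-2212 - 1*723) - x(C(3)) = (-2212 - 1*723) - 1*(-2) = (-2212 - 723) + 2 = -2935 + 2 = -2933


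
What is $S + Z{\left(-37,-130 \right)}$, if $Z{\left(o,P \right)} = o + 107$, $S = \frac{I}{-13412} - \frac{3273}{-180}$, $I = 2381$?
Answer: $\frac{4426252}{50295} \approx 88.006$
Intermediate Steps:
$S = \frac{905602}{50295}$ ($S = \frac{2381}{-13412} - \frac{3273}{-180} = 2381 \left(- \frac{1}{13412}\right) - - \frac{1091}{60} = - \frac{2381}{13412} + \frac{1091}{60} = \frac{905602}{50295} \approx 18.006$)
$Z{\left(o,P \right)} = 107 + o$
$S + Z{\left(-37,-130 \right)} = \frac{905602}{50295} + \left(107 - 37\right) = \frac{905602}{50295} + 70 = \frac{4426252}{50295}$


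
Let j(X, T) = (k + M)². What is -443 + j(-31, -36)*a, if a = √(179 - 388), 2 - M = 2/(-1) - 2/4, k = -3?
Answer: -443 + 9*I*√209/4 ≈ -443.0 + 32.528*I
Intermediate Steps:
M = 9/2 (M = 2 - (2/(-1) - 2/4) = 2 - (2*(-1) - 2*¼) = 2 - (-2 - ½) = 2 - 1*(-5/2) = 2 + 5/2 = 9/2 ≈ 4.5000)
j(X, T) = 9/4 (j(X, T) = (-3 + 9/2)² = (3/2)² = 9/4)
a = I*√209 (a = √(-209) = I*√209 ≈ 14.457*I)
-443 + j(-31, -36)*a = -443 + 9*(I*√209)/4 = -443 + 9*I*√209/4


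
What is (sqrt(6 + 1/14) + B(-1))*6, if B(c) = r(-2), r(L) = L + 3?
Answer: 6 + 3*sqrt(1190)/7 ≈ 20.784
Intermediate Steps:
r(L) = 3 + L
B(c) = 1 (B(c) = 3 - 2 = 1)
(sqrt(6 + 1/14) + B(-1))*6 = (sqrt(6 + 1/14) + 1)*6 = (sqrt(85/14) + 1)*6 = (sqrt(1190)/14 + 1)*6 = (1 + sqrt(1190)/14)*6 = 6 + 3*sqrt(1190)/7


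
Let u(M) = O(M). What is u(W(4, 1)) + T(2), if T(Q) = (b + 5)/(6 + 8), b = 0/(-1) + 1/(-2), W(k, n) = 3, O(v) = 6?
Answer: 177/28 ≈ 6.3214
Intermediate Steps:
b = -1/2 (b = 0*(-1) + 1*(-1/2) = 0 - 1/2 = -1/2 ≈ -0.50000)
T(Q) = 9/28 (T(Q) = (-1/2 + 5)/(6 + 8) = (9/2)/14 = (9/2)*(1/14) = 9/28)
u(M) = 6
u(W(4, 1)) + T(2) = 6 + 9/28 = 177/28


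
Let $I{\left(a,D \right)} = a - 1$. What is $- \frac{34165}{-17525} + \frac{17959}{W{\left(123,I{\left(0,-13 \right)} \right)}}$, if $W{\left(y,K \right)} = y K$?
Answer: $- \frac{62105836}{431115} \approx -144.06$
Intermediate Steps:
$I{\left(a,D \right)} = -1 + a$
$W{\left(y,K \right)} = K y$
$- \frac{34165}{-17525} + \frac{17959}{W{\left(123,I{\left(0,-13 \right)} \right)}} = - \frac{34165}{-17525} + \frac{17959}{\left(-1 + 0\right) 123} = \left(-34165\right) \left(- \frac{1}{17525}\right) + \frac{17959}{\left(-1\right) 123} = \frac{6833}{3505} + \frac{17959}{-123} = \frac{6833}{3505} + 17959 \left(- \frac{1}{123}\right) = \frac{6833}{3505} - \frac{17959}{123} = - \frac{62105836}{431115}$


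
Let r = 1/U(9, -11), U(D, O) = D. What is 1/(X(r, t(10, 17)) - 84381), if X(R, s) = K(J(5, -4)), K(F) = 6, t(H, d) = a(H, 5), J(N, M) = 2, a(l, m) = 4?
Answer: -1/84375 ≈ -1.1852e-5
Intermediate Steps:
r = 1/9 ≈ 0.11111
t(H, d) = 4
X(R, s) = 6
1/(X(r, t(10, 17)) - 84381) = 1/(6 - 84381) = 1/(-84375) = -1/84375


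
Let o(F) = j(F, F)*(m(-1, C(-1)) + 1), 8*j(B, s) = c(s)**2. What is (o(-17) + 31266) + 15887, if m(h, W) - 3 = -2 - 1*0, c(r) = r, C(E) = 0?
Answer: 188901/4 ≈ 47225.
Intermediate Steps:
m(h, W) = 1 (m(h, W) = 3 + (-2 - 1*0) = 3 + (-2 + 0) = 3 - 2 = 1)
j(B, s) = s**2/8
o(F) = F**2/4 (o(F) = (F**2/8)*(1 + 1) = (F**2/8)*2 = F**2/4)
(o(-17) + 31266) + 15887 = ((1/4)*(-17)**2 + 31266) + 15887 = ((1/4)*289 + 31266) + 15887 = (289/4 + 31266) + 15887 = 125353/4 + 15887 = 188901/4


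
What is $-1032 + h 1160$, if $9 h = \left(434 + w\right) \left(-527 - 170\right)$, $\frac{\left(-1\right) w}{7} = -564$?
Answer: $- \frac{3542943928}{9} \approx -3.9366 \cdot 10^{8}$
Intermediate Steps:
$w = 3948$ ($w = \left(-7\right) \left(-564\right) = 3948$)
$h = - \frac{3054254}{9}$ ($h = \frac{\left(434 + 3948\right) \left(-527 - 170\right)}{9} = \frac{4382 \left(-697\right)}{9} = \frac{1}{9} \left(-3054254\right) = - \frac{3054254}{9} \approx -3.3936 \cdot 10^{5}$)
$-1032 + h 1160 = -1032 - \frac{3542934640}{9} = - \frac{3542943928}{9}$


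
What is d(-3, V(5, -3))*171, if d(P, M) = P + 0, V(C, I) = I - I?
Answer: -513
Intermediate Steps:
V(C, I) = 0
d(P, M) = P
d(-3, V(5, -3))*171 = -3*171 = -513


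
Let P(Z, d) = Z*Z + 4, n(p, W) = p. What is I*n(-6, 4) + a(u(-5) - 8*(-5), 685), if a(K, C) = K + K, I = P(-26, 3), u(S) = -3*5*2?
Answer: -4060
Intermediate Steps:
P(Z, d) = 4 + Z² (P(Z, d) = Z² + 4 = 4 + Z²)
u(S) = -30 (u(S) = -15*2 = -30)
I = 680 (I = 4 + (-26)² = 4 + 676 = 680)
a(K, C) = 2*K
I*n(-6, 4) + a(u(-5) - 8*(-5), 685) = 680*(-6) + 2*(-30 - 8*(-5)) = -4080 + 2*(-30 + 40) = -4080 + 2*10 = -4080 + 20 = -4060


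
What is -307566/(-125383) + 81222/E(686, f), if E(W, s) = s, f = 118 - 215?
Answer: -10154024124/12162151 ≈ -834.89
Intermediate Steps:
f = -97
-307566/(-125383) + 81222/E(686, f) = -307566/(-125383) + 81222/(-97) = -307566*(-1/125383) + 81222*(-1/97) = 307566/125383 - 81222/97 = -10154024124/12162151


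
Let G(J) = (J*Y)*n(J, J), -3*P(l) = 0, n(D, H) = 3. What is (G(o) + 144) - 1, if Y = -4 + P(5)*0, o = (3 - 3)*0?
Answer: 143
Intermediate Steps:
o = 0 (o = 0*0 = 0)
P(l) = 0 (P(l) = -⅓*0 = 0)
Y = -4 (Y = -4 + 0*0 = -4 + 0 = -4)
G(J) = -12*J (G(J) = (J*(-4))*3 = -4*J*3 = -12*J)
(G(o) + 144) - 1 = (-12*0 + 144) - 1 = (0 + 144) - 1 = 144 - 1 = 143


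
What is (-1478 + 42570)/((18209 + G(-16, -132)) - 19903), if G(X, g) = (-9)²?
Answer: -41092/1613 ≈ -25.476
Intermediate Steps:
G(X, g) = 81
(-1478 + 42570)/((18209 + G(-16, -132)) - 19903) = (-1478 + 42570)/((18209 + 81) - 19903) = 41092/(18290 - 19903) = 41092/(-1613) = 41092*(-1/1613) = -41092/1613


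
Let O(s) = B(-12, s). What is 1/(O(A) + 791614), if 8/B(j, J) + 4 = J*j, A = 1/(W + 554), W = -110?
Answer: 149/117950190 ≈ 1.2632e-6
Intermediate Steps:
A = 1/444 (A = 1/(-110 + 554) = 1/444 ≈ 0.0022523)
B(j, J) = 8/(-4 + J*j)
O(s) = 8/(-4 - 12*s) (O(s) = 8/(-4 + s*(-12)) = 8/(-4 - 12*s))
1/(O(A) + 791614) = 1/(2/(-1 - 3*1/444) + 791614) = 1/(2/(-1 - 1/148) + 791614) = 1/(2/(-149/148) + 791614) = 1/(2*(-148/149) + 791614) = 1/(-296/149 + 791614) = 1/(117950190/149) = 149/117950190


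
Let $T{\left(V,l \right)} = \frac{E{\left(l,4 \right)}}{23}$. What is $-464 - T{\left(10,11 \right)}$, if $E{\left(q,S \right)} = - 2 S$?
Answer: $- \frac{10664}{23} \approx -463.65$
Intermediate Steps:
$T{\left(V,l \right)} = - \frac{8}{23}$ ($T{\left(V,l \right)} = \frac{\left(-2\right) 4}{23} = \left(-8\right) \frac{1}{23} = - \frac{8}{23}$)
$-464 - T{\left(10,11 \right)} = -464 - - \frac{8}{23} = -464 + \frac{8}{23} = - \frac{10664}{23}$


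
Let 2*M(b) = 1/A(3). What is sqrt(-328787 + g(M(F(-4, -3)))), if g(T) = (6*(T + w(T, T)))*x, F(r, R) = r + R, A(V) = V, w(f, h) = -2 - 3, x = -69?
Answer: I*sqrt(326786) ≈ 571.65*I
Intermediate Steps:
w(f, h) = -5
F(r, R) = R + r
M(b) = 1/6 (M(b) = (1/2)/3 = (1/2)*(1/3) = 1/6)
g(T) = 2070 - 414*T (g(T) = (6*(T - 5))*(-69) = (6*(-5 + T))*(-69) = (-30 + 6*T)*(-69) = 2070 - 414*T)
sqrt(-328787 + g(M(F(-4, -3)))) = sqrt(-328787 + (2070 - 414*1/6)) = sqrt(-328787 + (2070 - 69)) = sqrt(-328787 + 2001) = sqrt(-326786) = I*sqrt(326786)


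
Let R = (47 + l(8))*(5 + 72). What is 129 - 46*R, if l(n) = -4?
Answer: -152177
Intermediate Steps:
R = 3311 (R = (47 - 4)*(5 + 72) = 43*77 = 3311)
129 - 46*R = 129 - 46*3311 = 129 - 152306 = -152177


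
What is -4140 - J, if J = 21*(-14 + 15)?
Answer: -4161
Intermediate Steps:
J = 21 (J = 21*1 = 21)
-4140 - J = -4140 - 1*21 = -4140 - 21 = -4161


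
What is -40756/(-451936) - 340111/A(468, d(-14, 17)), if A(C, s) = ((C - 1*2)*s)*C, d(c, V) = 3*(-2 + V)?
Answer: 961989644/17325319635 ≈ 0.055525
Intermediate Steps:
d(c, V) = -6 + 3*V
A(C, s) = C*s*(-2 + C) (A(C, s) = ((C - 2)*s)*C = ((-2 + C)*s)*C = (s*(-2 + C))*C = C*s*(-2 + C))
-40756/(-451936) - 340111/A(468, d(-14, 17)) = -40756/(-451936) - 340111*1/(468*(-6 + 3*17)*(-2 + 468)) = -40756*(-1/451936) - 340111*1/(218088*(-6 + 51)) = 10189/112984 - 340111/(468*45*466) = 10189/112984 - 340111/9813960 = 961989644/17325319635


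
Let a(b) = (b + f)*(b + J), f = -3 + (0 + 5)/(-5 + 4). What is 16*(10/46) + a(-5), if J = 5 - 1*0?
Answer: 80/23 ≈ 3.4783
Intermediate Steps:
J = 5 (J = 5 + 0 = 5)
f = -8 (f = -3 + 5/(-1) = -3 + 5*(-1) = -3 - 5 = -8)
a(b) = (-8 + b)*(5 + b) (a(b) = (b - 8)*(b + 5) = (-8 + b)*(5 + b))
16*(10/46) + a(-5) = 16*(10/46) + (-40 + (-5)² - 3*(-5)) = 16*(10*(1/46)) + (-40 + 25 + 15) = 16*(5/23) + 0 = 80/23 + 0 = 80/23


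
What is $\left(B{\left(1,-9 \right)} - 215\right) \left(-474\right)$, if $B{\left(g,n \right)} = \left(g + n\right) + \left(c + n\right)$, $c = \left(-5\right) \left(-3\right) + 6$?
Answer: $100014$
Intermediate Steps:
$c = 21$ ($c = 15 + 6 = 21$)
$B{\left(g,n \right)} = 21 + g + 2 n$ ($B{\left(g,n \right)} = \left(g + n\right) + \left(21 + n\right) = 21 + g + 2 n$)
$\left(B{\left(1,-9 \right)} - 215\right) \left(-474\right) = \left(\left(21 + 1 + 2 \left(-9\right)\right) - 215\right) \left(-474\right) = \left(\left(21 + 1 - 18\right) - 215\right) \left(-474\right) = \left(4 - 215\right) \left(-474\right) = \left(-211\right) \left(-474\right) = 100014$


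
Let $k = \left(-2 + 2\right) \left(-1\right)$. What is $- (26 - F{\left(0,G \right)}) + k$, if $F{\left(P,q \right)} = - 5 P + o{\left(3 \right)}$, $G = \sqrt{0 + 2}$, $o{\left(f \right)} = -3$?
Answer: $-29$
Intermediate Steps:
$k = 0$ ($k = 0 \left(-1\right) = 0$)
$G = \sqrt{2} \approx 1.4142$
$F{\left(P,q \right)} = -3 - 5 P$ ($F{\left(P,q \right)} = - 5 P - 3 = -3 - 5 P$)
$- (26 - F{\left(0,G \right)}) + k = - (26 - \left(-3 - 0\right)) + 0 = - (26 - \left(-3 + 0\right)) + 0 = - (26 - -3) + 0 = - (26 + 3) + 0 = \left(-1\right) 29 + 0 = -29 + 0 = -29$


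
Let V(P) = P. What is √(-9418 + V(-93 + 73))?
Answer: 11*I*√78 ≈ 97.149*I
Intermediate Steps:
√(-9418 + V(-93 + 73)) = √(-9418 + (-93 + 73)) = √(-9418 - 20) = √(-9438) = 11*I*√78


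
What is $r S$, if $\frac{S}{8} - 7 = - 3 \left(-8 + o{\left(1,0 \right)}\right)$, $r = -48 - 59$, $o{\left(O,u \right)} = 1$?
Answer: $-23968$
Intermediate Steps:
$r = -107$
$S = 224$ ($S = 56 + 8 \left(- 3 \left(-8 + 1\right)\right) = 56 + 8 \left(\left(-3\right) \left(-7\right)\right) = 56 + 8 \cdot 21 = 56 + 168 = 224$)
$r S = \left(-107\right) 224 = -23968$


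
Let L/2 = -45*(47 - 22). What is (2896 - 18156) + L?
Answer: -17510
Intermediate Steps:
L = -2250 (L = 2*(-45*(47 - 22)) = 2*(-45*25) = 2*(-1125) = -2250)
(2896 - 18156) + L = (2896 - 18156) - 2250 = -15260 - 2250 = -17510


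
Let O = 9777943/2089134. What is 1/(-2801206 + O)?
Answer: -2089134/5852084917661 ≈ -3.5699e-7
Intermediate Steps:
O = 9777943/2089134 (O = 9777943*(1/2089134) = 9777943/2089134 ≈ 4.6804)
1/(-2801206 + O) = 1/(-2801206 + 9777943/2089134) = 1/(-5852084917661/2089134) = -2089134/5852084917661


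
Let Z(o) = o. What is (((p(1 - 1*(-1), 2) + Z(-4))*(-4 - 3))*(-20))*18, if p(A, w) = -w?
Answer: -15120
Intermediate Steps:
(((p(1 - 1*(-1), 2) + Z(-4))*(-4 - 3))*(-20))*18 = (((-1*2 - 4)*(-4 - 3))*(-20))*18 = (((-2 - 4)*(-7))*(-20))*18 = (-6*(-7)*(-20))*18 = (42*(-20))*18 = -840*18 = -15120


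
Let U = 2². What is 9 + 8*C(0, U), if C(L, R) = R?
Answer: 41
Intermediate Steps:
U = 4
9 + 8*C(0, U) = 9 + 8*4 = 9 + 32 = 41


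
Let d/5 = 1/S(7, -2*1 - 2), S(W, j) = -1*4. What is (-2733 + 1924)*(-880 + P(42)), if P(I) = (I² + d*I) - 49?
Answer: -1266085/2 ≈ -6.3304e+5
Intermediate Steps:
S(W, j) = -4
d = -5/4 (d = 5/(-4) = 5*(-¼) = -5/4 ≈ -1.2500)
P(I) = -49 + I² - 5*I/4 (P(I) = (I² - 5*I/4) - 49 = -49 + I² - 5*I/4)
(-2733 + 1924)*(-880 + P(42)) = (-2733 + 1924)*(-880 + (-49 + 42² - 5/4*42)) = -809*(-880 + (-49 + 1764 - 105/2)) = -809*(-880 + 3325/2) = -809*1565/2 = -1266085/2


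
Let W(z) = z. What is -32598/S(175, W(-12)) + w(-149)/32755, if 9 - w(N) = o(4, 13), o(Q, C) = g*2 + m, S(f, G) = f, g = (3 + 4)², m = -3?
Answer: -213552508/1146425 ≈ -186.28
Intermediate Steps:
g = 49 (g = 7² = 49)
o(Q, C) = 95 (o(Q, C) = 49*2 - 3 = 98 - 3 = 95)
w(N) = -86 (w(N) = 9 - 1*95 = 9 - 95 = -86)
-32598/S(175, W(-12)) + w(-149)/32755 = -32598/175 - 86/32755 = -213552508/1146425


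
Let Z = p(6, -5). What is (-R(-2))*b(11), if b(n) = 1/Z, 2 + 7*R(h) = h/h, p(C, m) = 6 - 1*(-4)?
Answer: 1/70 ≈ 0.014286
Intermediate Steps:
p(C, m) = 10 (p(C, m) = 6 + 4 = 10)
R(h) = -⅐ (R(h) = -2/7 + (h/h)/7 = -2/7 + (⅐)*1 = -2/7 + ⅐ = -⅐)
Z = 10
b(n) = ⅒ (b(n) = 1/10 = ⅒)
(-R(-2))*b(11) = -1*(-⅐)*(⅒) = (⅐)*(⅒) = 1/70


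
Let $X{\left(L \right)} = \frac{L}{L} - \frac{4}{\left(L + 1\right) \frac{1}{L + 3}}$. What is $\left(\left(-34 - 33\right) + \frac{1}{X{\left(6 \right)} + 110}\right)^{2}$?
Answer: $\frac{2464129600}{549081} \approx 4487.7$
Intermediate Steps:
$X{\left(L \right)} = 1 - \frac{4 \left(3 + L\right)}{1 + L}$ ($X{\left(L \right)} = 1 - \frac{4}{\left(1 + L\right) \frac{1}{3 + L}} = 1 - \frac{4}{\frac{1}{3 + L} \left(1 + L\right)} = 1 - 4 \frac{3 + L}{1 + L} = 1 - \frac{4 \left(3 + L\right)}{1 + L}$)
$\left(\left(-34 - 33\right) + \frac{1}{X{\left(6 \right)} + 110}\right)^{2} = \left(\left(-34 - 33\right) + \frac{1}{\frac{-11 - 18}{1 + 6} + 110}\right)^{2} = \left(\left(-34 - 33\right) + \frac{1}{\frac{-11 - 18}{7} + 110}\right)^{2} = \left(-67 + \frac{1}{\frac{1}{7} \left(-29\right) + 110}\right)^{2} = \left(-67 + \frac{1}{- \frac{29}{7} + 110}\right)^{2} = \left(-67 + \frac{1}{\frac{741}{7}}\right)^{2} = \left(-67 + \frac{7}{741}\right)^{2} = \left(- \frac{49640}{741}\right)^{2} = \frac{2464129600}{549081}$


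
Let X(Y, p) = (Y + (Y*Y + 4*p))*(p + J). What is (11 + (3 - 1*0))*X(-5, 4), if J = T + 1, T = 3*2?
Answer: 5544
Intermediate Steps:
T = 6
J = 7 (J = 6 + 1 = 7)
X(Y, p) = (7 + p)*(Y + Y² + 4*p) (X(Y, p) = (Y + (Y*Y + 4*p))*(p + 7) = (Y + (Y² + 4*p))*(7 + p) = (Y + Y² + 4*p)*(7 + p) = (7 + p)*(Y + Y² + 4*p))
(11 + (3 - 1*0))*X(-5, 4) = (11 + (3 - 1*0))*(4*4² + 7*(-5) + 7*(-5)² + 28*4 - 5*4 + 4*(-5)²) = (11 + (3 + 0))*(4*16 - 35 + 7*25 + 112 - 20 + 4*25) = (11 + 3)*(64 - 35 + 175 + 112 - 20 + 100) = 14*396 = 5544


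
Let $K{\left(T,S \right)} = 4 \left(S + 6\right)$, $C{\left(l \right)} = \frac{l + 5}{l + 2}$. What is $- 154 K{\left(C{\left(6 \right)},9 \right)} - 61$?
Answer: $-9301$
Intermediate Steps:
$C{\left(l \right)} = \frac{5 + l}{2 + l}$
$K{\left(T,S \right)} = 24 + 4 S$ ($K{\left(T,S \right)} = 4 \left(6 + S\right) = 24 + 4 S$)
$- 154 K{\left(C{\left(6 \right)},9 \right)} - 61 = - 154 \left(24 + 4 \cdot 9\right) - 61 = - 154 \left(24 + 36\right) - 61 = \left(-154\right) 60 - 61 = -9240 - 61 = -9301$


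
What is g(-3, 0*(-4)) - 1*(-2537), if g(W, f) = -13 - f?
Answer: 2524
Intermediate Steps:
g(-3, 0*(-4)) - 1*(-2537) = (-13 - 0*(-4)) - 1*(-2537) = (-13 - 1*0) + 2537 = (-13 + 0) + 2537 = -13 + 2537 = 2524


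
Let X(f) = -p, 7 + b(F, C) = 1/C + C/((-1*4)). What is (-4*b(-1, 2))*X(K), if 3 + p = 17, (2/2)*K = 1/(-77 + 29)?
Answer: -392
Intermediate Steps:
b(F, C) = -7 + 1/C - C/4 (b(F, C) = -7 + (1/C + C/((-1*4))) = -7 + (1/C + C/(-4)) = -7 + (1/C + C*(-¼)) = -7 + (1/C - C/4) = -7 + 1/C - C/4)
K = -1/48 (K = 1/(-77 + 29) = 1/(-48) = -1/48 ≈ -0.020833)
p = 14 (p = -3 + 17 = 14)
X(f) = -14 (X(f) = -1*14 = -14)
(-4*b(-1, 2))*X(K) = -4*(-7 + 1/2 - ¼*2)*(-14) = -4*(-7 + ½ - ½)*(-14) = -4*(-7)*(-14) = 28*(-14) = -392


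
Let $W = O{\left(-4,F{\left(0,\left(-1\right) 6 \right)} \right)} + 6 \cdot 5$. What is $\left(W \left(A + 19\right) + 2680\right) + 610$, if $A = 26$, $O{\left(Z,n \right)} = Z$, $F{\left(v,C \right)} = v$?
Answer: $4460$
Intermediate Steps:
$W = 26$ ($W = -4 + 6 \cdot 5 = -4 + 30 = 26$)
$\left(W \left(A + 19\right) + 2680\right) + 610 = \left(26 \left(26 + 19\right) + 2680\right) + 610 = \left(26 \cdot 45 + 2680\right) + 610 = \left(1170 + 2680\right) + 610 = 3850 + 610 = 4460$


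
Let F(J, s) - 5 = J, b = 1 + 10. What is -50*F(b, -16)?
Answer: -800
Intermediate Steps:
b = 11
F(J, s) = 5 + J
-50*F(b, -16) = -50*(5 + 11) = -50*16 = -800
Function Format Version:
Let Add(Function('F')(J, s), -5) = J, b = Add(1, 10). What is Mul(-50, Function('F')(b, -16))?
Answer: -800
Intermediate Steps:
b = 11
Function('F')(J, s) = Add(5, J)
Mul(-50, Function('F')(b, -16)) = Mul(-50, Add(5, 11)) = Mul(-50, 16) = -800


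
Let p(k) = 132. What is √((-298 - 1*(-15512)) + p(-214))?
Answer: √15346 ≈ 123.88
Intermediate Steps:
√((-298 - 1*(-15512)) + p(-214)) = √((-298 - 1*(-15512)) + 132) = √((-298 + 15512) + 132) = √(15214 + 132) = √15346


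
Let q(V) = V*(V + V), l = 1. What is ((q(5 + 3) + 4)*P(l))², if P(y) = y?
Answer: 17424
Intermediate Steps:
q(V) = 2*V² (q(V) = V*(2*V) = 2*V²)
((q(5 + 3) + 4)*P(l))² = ((2*(5 + 3)² + 4)*1)² = ((2*8² + 4)*1)² = ((2*64 + 4)*1)² = ((128 + 4)*1)² = (132*1)² = 132² = 17424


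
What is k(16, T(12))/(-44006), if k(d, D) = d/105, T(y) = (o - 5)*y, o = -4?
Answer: -8/2310315 ≈ -3.4627e-6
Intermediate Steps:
T(y) = -9*y (T(y) = (-4 - 5)*y = -9*y)
k(d, D) = d/105 (k(d, D) = d*(1/105) = d/105)
k(16, T(12))/(-44006) = ((1/105)*16)/(-44006) = (16/105)*(-1/44006) = -8/2310315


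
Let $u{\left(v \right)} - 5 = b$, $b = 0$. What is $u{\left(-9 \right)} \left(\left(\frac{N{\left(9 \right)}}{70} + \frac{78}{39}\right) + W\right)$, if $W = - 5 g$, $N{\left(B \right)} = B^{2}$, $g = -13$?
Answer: $\frac{4771}{14} \approx 340.79$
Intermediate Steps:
$u{\left(v \right)} = 5$ ($u{\left(v \right)} = 5 + 0 = 5$)
$W = 65$ ($W = \left(-5\right) \left(-13\right) = 65$)
$u{\left(-9 \right)} \left(\left(\frac{N{\left(9 \right)}}{70} + \frac{78}{39}\right) + W\right) = 5 \left(\left(\frac{9^{2}}{70} + \frac{78}{39}\right) + 65\right) = 5 \left(\left(81 \cdot \frac{1}{70} + 78 \cdot \frac{1}{39}\right) + 65\right) = 5 \left(\left(\frac{81}{70} + 2\right) + 65\right) = 5 \left(\frac{221}{70} + 65\right) = 5 \cdot \frac{4771}{70} = \frac{4771}{14}$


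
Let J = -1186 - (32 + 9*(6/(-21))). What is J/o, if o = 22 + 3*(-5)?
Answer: -8508/49 ≈ -173.63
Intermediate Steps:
o = 7 (o = 22 - 15 = 7)
J = -8508/7 (J = -1186 - (32 + 9*(6*(-1/21))) = -1186 - (32 + 9*(-2/7)) = -1186 - (32 - 18/7) = -1186 - 1*206/7 = -1186 - 206/7 = -8508/7 ≈ -1215.4)
J/o = -8508/7/7 = -8508/7*⅐ = -8508/49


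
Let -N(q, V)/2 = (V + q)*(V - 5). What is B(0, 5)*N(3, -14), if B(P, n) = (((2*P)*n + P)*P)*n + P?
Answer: 0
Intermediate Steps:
N(q, V) = -2*(-5 + V)*(V + q) (N(q, V) = -2*(V + q)*(V - 5) = -2*(V + q)*(-5 + V) = -2*(-5 + V)*(V + q))
B(P, n) = P + P*n*(P + 2*P*n) (B(P, n) = ((2*P*n + P)*P)*n + P = ((P + 2*P*n)*P)*n + P = (P*(P + 2*P*n))*n + P = P*n*(P + 2*P*n) + P = P + P*n*(P + 2*P*n))
B(0, 5)*N(3, -14) = (0*(1 + 0*5 + 2*0*5²))*(-2*(-14)² + 10*(-14) + 10*3 - 2*(-14)*3) = (0*(1 + 0 + 2*0*25))*(-2*196 - 140 + 30 + 84) = (0*(1 + 0 + 0))*(-392 - 140 + 30 + 84) = (0*1)*(-418) = 0*(-418) = 0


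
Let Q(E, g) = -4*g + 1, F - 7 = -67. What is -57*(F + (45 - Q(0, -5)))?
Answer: 2052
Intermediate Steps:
F = -60 (F = 7 - 67 = -60)
Q(E, g) = 1 - 4*g
-57*(F + (45 - Q(0, -5))) = -57*(-60 + (45 - (1 - 4*(-5)))) = -57*(-60 + (45 - (1 + 20))) = -57*(-60 + (45 - 1*21)) = -57*(-60 + (45 - 21)) = -57*(-60 + 24) = -57*(-36) = 2052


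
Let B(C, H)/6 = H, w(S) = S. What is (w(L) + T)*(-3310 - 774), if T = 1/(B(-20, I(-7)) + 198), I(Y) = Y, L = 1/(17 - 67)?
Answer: 54113/975 ≈ 55.500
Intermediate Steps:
L = -1/50 (L = 1/(-50) = -1/50 ≈ -0.020000)
B(C, H) = 6*H
T = 1/156 (T = 1/(6*(-7) + 198) = 1/(-42 + 198) = 1/156 ≈ 0.0064103)
(w(L) + T)*(-3310 - 774) = (-1/50 + 1/156)*(-3310 - 774) = -53/3900*(-4084) = 54113/975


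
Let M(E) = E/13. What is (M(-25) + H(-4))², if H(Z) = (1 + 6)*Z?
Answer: 151321/169 ≈ 895.39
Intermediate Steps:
M(E) = E/13 (M(E) = E*(1/13) = E/13)
H(Z) = 7*Z
(M(-25) + H(-4))² = ((1/13)*(-25) + 7*(-4))² = (-25/13 - 28)² = (-389/13)² = 151321/169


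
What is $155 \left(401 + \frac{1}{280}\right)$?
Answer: $\frac{3480711}{56} \approx 62156.0$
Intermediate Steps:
$155 \left(401 + \frac{1}{280}\right) = 155 \cdot \frac{112281}{280} = \frac{3480711}{56}$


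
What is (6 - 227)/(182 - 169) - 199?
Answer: -216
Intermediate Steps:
(6 - 227)/(182 - 169) - 199 = -221/13 - 199 = -221*1/13 - 199 = -17 - 199 = -216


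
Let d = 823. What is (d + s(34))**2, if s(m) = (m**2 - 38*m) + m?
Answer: 519841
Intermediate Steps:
s(m) = m**2 - 37*m
(d + s(34))**2 = (823 + 34*(-37 + 34))**2 = (823 + 34*(-3))**2 = (823 - 102)**2 = 721**2 = 519841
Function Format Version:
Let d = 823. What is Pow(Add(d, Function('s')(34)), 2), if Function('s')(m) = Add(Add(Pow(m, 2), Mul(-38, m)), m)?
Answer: 519841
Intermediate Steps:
Function('s')(m) = Add(Pow(m, 2), Mul(-37, m))
Pow(Add(d, Function('s')(34)), 2) = Pow(Add(823, Mul(34, Add(-37, 34))), 2) = Pow(Add(823, Mul(34, -3)), 2) = Pow(Add(823, -102), 2) = Pow(721, 2) = 519841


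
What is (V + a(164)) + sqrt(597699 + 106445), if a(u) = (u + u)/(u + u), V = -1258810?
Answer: -1258809 + 4*sqrt(44009) ≈ -1.2580e+6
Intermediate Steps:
a(u) = 1 (a(u) = (2*u)/((2*u)) = (2*u)*(1/(2*u)) = 1)
(V + a(164)) + sqrt(597699 + 106445) = (-1258810 + 1) + sqrt(597699 + 106445) = -1258809 + sqrt(704144) = -1258809 + 4*sqrt(44009)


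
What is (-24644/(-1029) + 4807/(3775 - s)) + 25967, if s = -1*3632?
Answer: 66034281004/2540601 ≈ 25992.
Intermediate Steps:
s = -3632
(-24644/(-1029) + 4807/(3775 - s)) + 25967 = (-24644/(-1029) + 4807/(3775 - 1*(-3632))) + 25967 = (-24644*(-1/1029) + 4807/(3775 + 3632)) + 25967 = (24644/1029 + 4807/7407) + 25967 = 62494837/2540601 + 25967 = 66034281004/2540601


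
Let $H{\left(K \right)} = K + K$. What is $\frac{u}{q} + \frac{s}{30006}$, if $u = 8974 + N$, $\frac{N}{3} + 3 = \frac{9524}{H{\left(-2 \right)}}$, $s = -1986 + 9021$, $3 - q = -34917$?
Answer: $\frac{8342587}{29105820} \approx 0.28663$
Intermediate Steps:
$H{\left(K \right)} = 2 K$
$q = 34920$ ($q = 3 - -34917 = 3 + 34917 = 34920$)
$s = 7035$
$N = -7152$ ($N = -9 + 3 \frac{9524}{2 \left(-2\right)} = -9 + 3 \frac{9524}{-4} = -9 + 3 \cdot 9524 \left(- \frac{1}{4}\right) = -9 + 3 \left(-2381\right) = -9 - 7143 = -7152$)
$u = 1822$ ($u = 8974 - 7152 = 1822$)
$\frac{u}{q} + \frac{s}{30006} = \frac{1822}{34920} + \frac{7035}{30006} = 1822 \cdot \frac{1}{34920} + 7035 \cdot \frac{1}{30006} = \frac{911}{17460} + \frac{2345}{10002} = \frac{8342587}{29105820}$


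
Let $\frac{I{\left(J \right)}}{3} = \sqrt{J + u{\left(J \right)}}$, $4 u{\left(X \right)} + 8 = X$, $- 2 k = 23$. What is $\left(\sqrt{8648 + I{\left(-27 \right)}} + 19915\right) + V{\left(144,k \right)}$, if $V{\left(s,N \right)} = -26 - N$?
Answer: $\frac{39801}{2} + \frac{\sqrt{34592 + 6 i \sqrt{143}}}{2} \approx 19994.0 + 0.096443 i$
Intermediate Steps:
$k = - \frac{23}{2}$ ($k = \left(- \frac{1}{2}\right) 23 = - \frac{23}{2} \approx -11.5$)
$u{\left(X \right)} = -2 + \frac{X}{4}$
$I{\left(J \right)} = 3 \sqrt{-2 + \frac{5 J}{4}}$ ($I{\left(J \right)} = 3 \sqrt{J + \left(-2 + \frac{J}{4}\right)} = 3 \sqrt{-2 + \frac{5 J}{4}}$)
$\left(\sqrt{8648 + I{\left(-27 \right)}} + 19915\right) + V{\left(144,k \right)} = \left(\sqrt{8648 + \frac{3 \sqrt{-8 + 5 \left(-27\right)}}{2}} + 19915\right) - \frac{29}{2} = \left(\sqrt{8648 + \frac{3 \sqrt{-8 - 135}}{2}} + 19915\right) + \left(-26 + \frac{23}{2}\right) = \left(\sqrt{8648 + \frac{3 \sqrt{-143}}{2}} + 19915\right) - \frac{29}{2} = \left(\sqrt{8648 + \frac{3 i \sqrt{143}}{2}} + 19915\right) - \frac{29}{2} = \left(19915 + \sqrt{8648 + \frac{3 i \sqrt{143}}{2}}\right) - \frac{29}{2} = \frac{39801}{2} + \sqrt{8648 + \frac{3 i \sqrt{143}}{2}}$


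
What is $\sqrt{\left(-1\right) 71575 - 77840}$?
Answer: $i \sqrt{149415} \approx 386.54 i$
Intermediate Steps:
$\sqrt{\left(-1\right) 71575 - 77840} = \sqrt{-71575 - 77840} = \sqrt{-149415} = i \sqrt{149415}$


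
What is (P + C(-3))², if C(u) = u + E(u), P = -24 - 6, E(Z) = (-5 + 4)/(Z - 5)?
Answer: 69169/64 ≈ 1080.8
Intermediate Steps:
E(Z) = -1/(-5 + Z)
P = -30
C(u) = u - 1/(-5 + u)
(P + C(-3))² = (-30 + (-1 - 3*(-5 - 3))/(-5 - 3))² = (-30 + (-1 - 3*(-8))/(-8))² = (-30 - (-1 + 24)/8)² = (-30 - ⅛*23)² = (-30 - 23/8)² = (-263/8)² = 69169/64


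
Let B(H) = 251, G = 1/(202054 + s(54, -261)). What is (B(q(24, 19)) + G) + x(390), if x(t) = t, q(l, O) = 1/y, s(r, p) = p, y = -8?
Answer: 129349314/201793 ≈ 641.00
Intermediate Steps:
G = 1/201793 (G = 1/(202054 - 261) = 1/201793 ≈ 4.9556e-6)
q(l, O) = -1/8 (q(l, O) = 1/(-8) = -1/8)
(B(q(24, 19)) + G) + x(390) = (251 + 1/201793) + 390 = 50650044/201793 + 390 = 129349314/201793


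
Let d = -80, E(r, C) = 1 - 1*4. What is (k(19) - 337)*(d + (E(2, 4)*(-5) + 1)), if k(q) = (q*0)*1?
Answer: 21568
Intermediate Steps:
E(r, C) = -3 (E(r, C) = 1 - 4 = -3)
k(q) = 0 (k(q) = 0*1 = 0)
(k(19) - 337)*(d + (E(2, 4)*(-5) + 1)) = (0 - 337)*(-80 + (-3*(-5) + 1)) = -337*(-80 + (15 + 1)) = -337*(-80 + 16) = -337*(-64) = 21568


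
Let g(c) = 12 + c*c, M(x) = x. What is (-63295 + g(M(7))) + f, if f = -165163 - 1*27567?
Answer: -255964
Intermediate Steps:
f = -192730 (f = -165163 - 27567 = -192730)
g(c) = 12 + c²
(-63295 + g(M(7))) + f = (-63295 + (12 + 7²)) - 192730 = (-63295 + (12 + 49)) - 192730 = (-63295 + 61) - 192730 = -63234 - 192730 = -255964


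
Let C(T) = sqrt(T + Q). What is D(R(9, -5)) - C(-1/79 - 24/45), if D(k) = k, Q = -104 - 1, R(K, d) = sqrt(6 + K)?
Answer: sqrt(15) - 4*I*sqrt(9263145)/1185 ≈ 3.873 - 10.274*I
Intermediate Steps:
Q = -105
C(T) = sqrt(-105 + T) (C(T) = sqrt(T - 105) = sqrt(-105 + T))
D(R(9, -5)) - C(-1/79 - 24/45) = sqrt(6 + 9) - sqrt(-105 + (-1/79 - 24/45)) = sqrt(15) - sqrt(-105 + (-1*1/79 - 24*1/45)) = sqrt(15) - sqrt(-105 + (-1/79 - 8/15)) = sqrt(15) - sqrt(-105 - 647/1185) = sqrt(15) - sqrt(-125072/1185) = sqrt(15) - 4*I*sqrt(9263145)/1185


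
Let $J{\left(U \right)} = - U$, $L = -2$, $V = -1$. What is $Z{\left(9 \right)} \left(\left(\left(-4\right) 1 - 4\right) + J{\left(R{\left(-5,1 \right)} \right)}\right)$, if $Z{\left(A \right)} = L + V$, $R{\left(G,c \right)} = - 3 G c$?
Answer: $69$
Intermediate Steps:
$R{\left(G,c \right)} = - 3 G c$
$Z{\left(A \right)} = -3$ ($Z{\left(A \right)} = -2 - 1 = -3$)
$Z{\left(9 \right)} \left(\left(\left(-4\right) 1 - 4\right) + J{\left(R{\left(-5,1 \right)} \right)}\right) = - 3 \left(\left(\left(-4\right) 1 - 4\right) - \left(-3\right) \left(-5\right) 1\right) = - 3 \left(\left(-4 - 4\right) - 15\right) = - 3 \left(-8 - 15\right) = \left(-3\right) \left(-23\right) = 69$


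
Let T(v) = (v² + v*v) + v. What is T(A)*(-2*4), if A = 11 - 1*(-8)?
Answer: -5928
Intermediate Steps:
A = 19 (A = 11 + 8 = 19)
T(v) = v + 2*v² (T(v) = (v² + v²) + v = 2*v² + v = v + 2*v²)
T(A)*(-2*4) = (19*(1 + 2*19))*(-2*4) = (19*(1 + 38))*(-8) = (19*39)*(-8) = 741*(-8) = -5928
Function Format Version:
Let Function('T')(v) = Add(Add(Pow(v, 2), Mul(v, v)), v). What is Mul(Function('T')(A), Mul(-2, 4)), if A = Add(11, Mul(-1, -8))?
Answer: -5928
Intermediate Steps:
A = 19 (A = Add(11, 8) = 19)
Function('T')(v) = Add(v, Mul(2, Pow(v, 2))) (Function('T')(v) = Add(Add(Pow(v, 2), Pow(v, 2)), v) = Add(Mul(2, Pow(v, 2)), v) = Add(v, Mul(2, Pow(v, 2))))
Mul(Function('T')(A), Mul(-2, 4)) = Mul(Mul(19, Add(1, Mul(2, 19))), Mul(-2, 4)) = Mul(Mul(19, Add(1, 38)), -8) = Mul(Mul(19, 39), -8) = Mul(741, -8) = -5928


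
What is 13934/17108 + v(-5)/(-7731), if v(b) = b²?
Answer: 53648027/66130974 ≈ 0.81124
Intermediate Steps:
13934/17108 + v(-5)/(-7731) = 13934/17108 + (-5)²/(-7731) = 13934*(1/17108) + 25*(-1/7731) = 6967/8554 - 25/7731 = 53648027/66130974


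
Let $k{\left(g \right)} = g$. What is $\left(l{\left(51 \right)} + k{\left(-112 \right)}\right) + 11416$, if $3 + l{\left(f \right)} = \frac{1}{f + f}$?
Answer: $\frac{1152703}{102} \approx 11301.0$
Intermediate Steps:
$l{\left(f \right)} = -3 + \frac{1}{2 f}$ ($l{\left(f \right)} = -3 + \frac{1}{f + f} = -3 + \frac{1}{2 f}$)
$\left(l{\left(51 \right)} + k{\left(-112 \right)}\right) + 11416 = \left(\left(-3 + \frac{1}{2 \cdot 51}\right) - 112\right) + 11416 = \left(\left(-3 + \frac{1}{2} \cdot \frac{1}{51}\right) - 112\right) + 11416 = \left(\left(-3 + \frac{1}{102}\right) - 112\right) + 11416 = \left(- \frac{305}{102} - 112\right) + 11416 = - \frac{11729}{102} + 11416 = \frac{1152703}{102}$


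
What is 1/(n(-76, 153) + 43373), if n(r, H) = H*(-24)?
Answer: 1/39701 ≈ 2.5188e-5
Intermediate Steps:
n(r, H) = -24*H
1/(n(-76, 153) + 43373) = 1/(-24*153 + 43373) = 1/(-3672 + 43373) = 1/39701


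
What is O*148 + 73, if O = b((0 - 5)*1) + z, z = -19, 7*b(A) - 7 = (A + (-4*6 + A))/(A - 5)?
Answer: -88169/35 ≈ -2519.1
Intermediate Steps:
b(A) = 1 + (-24 + 2*A)/(7*(-5 + A)) (b(A) = 1 + ((A + (-4*6 + A))/(A - 5))/7 = 1 + ((A + (-24 + A))/(-5 + A))/7 = 1 + ((-24 + 2*A)/(-5 + A))/7 = 1 + (-24 + 2*A)/(7*(-5 + A)))
O = -613/35 (O = (-59 + 9*((0 - 5)*1))/(7*(-5 + (0 - 5)*1)) - 19 = (-59 + 9*(-5*1))/(7*(-5 - 5*1)) - 19 = (-59 + 9*(-5))/(7*(-5 - 5)) - 19 = (1/7)*(-59 - 45)/(-10) - 19 = (1/7)*(-1/10)*(-104) - 19 = 52/35 - 19 = -613/35 ≈ -17.514)
O*148 + 73 = -613/35*148 + 73 = -90724/35 + 73 = -88169/35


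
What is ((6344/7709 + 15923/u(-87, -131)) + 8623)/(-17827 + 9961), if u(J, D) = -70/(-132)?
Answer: -802181819/163258830 ≈ -4.9136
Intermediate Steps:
u(J, D) = 35/66 (u(J, D) = -70*(-1/132) = 35/66)
((6344/7709 + 15923/u(-87, -131)) + 8623)/(-17827 + 9961) = ((6344/7709 + 15923/(35/66)) + 8623)/(-17827 + 9961) = ((6344*(1/7709) + 15923*(66/35)) + 8623)/(-7866) = ((488/593 + 1050918/35) + 8623)*(-1/7866) = (623211454/20755 + 8623)*(-1/7866) = (802181819/20755)*(-1/7866) = -802181819/163258830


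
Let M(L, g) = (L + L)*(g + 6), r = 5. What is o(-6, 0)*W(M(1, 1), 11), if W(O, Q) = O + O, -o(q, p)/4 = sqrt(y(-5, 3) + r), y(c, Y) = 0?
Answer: -112*sqrt(5) ≈ -250.44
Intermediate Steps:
o(q, p) = -4*sqrt(5) (o(q, p) = -4*sqrt(0 + 5) = -4*sqrt(5))
M(L, g) = 2*L*(6 + g) (M(L, g) = (2*L)*(6 + g) = 2*L*(6 + g))
W(O, Q) = 2*O
o(-6, 0)*W(M(1, 1), 11) = (-4*sqrt(5))*(2*(2*1*(6 + 1))) = (-4*sqrt(5))*(2*(2*1*7)) = (-4*sqrt(5))*(2*14) = -4*sqrt(5)*28 = -112*sqrt(5)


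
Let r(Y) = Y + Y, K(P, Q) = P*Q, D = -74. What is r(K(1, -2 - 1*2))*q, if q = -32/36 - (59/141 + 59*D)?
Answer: -14770120/423 ≈ -34918.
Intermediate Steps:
r(Y) = 2*Y
q = 1846265/423 (q = -32/36 - 59/(1/(1/141 - 74)) = -32*1/36 - 59/(1/(1/141 - 74)) = -8/9 - 59/(1/(-10433/141)) = -8/9 - 59/(-141/10433) = -8/9 - 59*(-10433/141) = -8/9 + 615547/141 = 1846265/423 ≈ 4364.7)
r(K(1, -2 - 1*2))*q = (2*(1*(-2 - 1*2)))*(1846265/423) = (2*(1*(-2 - 2)))*(1846265/423) = (2*(1*(-4)))*(1846265/423) = (2*(-4))*(1846265/423) = -8*1846265/423 = -14770120/423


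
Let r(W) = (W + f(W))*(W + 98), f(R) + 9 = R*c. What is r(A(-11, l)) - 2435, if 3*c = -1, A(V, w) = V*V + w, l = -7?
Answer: 11769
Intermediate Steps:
A(V, w) = w + V² (A(V, w) = V² + w = w + V²)
c = -⅓ (c = (⅓)*(-1) = -⅓ ≈ -0.33333)
f(R) = -9 - R/3 (f(R) = -9 + R*(-⅓) = -9 - R/3)
r(W) = (-9 + 2*W/3)*(98 + W) (r(W) = (W + (-9 - W/3))*(W + 98) = (-9 + 2*W/3)*(98 + W))
r(A(-11, l)) - 2435 = (-882 + 2*(-7 + (-11)²)²/3 + 169*(-7 + (-11)²)/3) - 2435 = (-882 + 2*(-7 + 121)²/3 + 169*(-7 + 121)/3) - 2435 = (-882 + (⅔)*114² + (169/3)*114) - 2435 = (-882 + (⅔)*12996 + 6422) - 2435 = (-882 + 8664 + 6422) - 2435 = 14204 - 2435 = 11769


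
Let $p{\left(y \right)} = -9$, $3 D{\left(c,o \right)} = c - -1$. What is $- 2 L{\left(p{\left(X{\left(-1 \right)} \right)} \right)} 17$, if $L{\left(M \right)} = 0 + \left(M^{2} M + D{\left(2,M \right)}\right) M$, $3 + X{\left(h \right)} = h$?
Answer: $-222768$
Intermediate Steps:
$D{\left(c,o \right)} = \frac{1}{3} + \frac{c}{3}$ ($D{\left(c,o \right)} = \frac{c - -1}{3} = \frac{c + 1}{3} = \frac{1 + c}{3} = \frac{1}{3} + \frac{c}{3}$)
$X{\left(h \right)} = -3 + h$
$L{\left(M \right)} = M \left(1 + M^{3}\right)$ ($L{\left(M \right)} = 0 + \left(M^{2} M + \left(\frac{1}{3} + \frac{1}{3} \cdot 2\right)\right) M = 0 + \left(M^{3} + \left(\frac{1}{3} + \frac{2}{3}\right)\right) M = 0 + \left(M^{3} + 1\right) M = 0 + \left(1 + M^{3}\right) M = 0 + M \left(1 + M^{3}\right) = M \left(1 + M^{3}\right)$)
$- 2 L{\left(p{\left(X{\left(-1 \right)} \right)} \right)} 17 = - 2 \left(-9 + \left(-9\right)^{4}\right) 17 = - 2 \left(-9 + 6561\right) 17 = - 2 \cdot 6552 \cdot 17 = \left(-2\right) 111384 = -222768$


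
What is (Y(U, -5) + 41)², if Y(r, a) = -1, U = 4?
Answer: 1600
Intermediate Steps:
(Y(U, -5) + 41)² = (-1 + 41)² = 40² = 1600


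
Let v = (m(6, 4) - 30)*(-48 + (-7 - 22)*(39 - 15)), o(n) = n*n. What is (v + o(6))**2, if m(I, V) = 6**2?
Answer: 19607184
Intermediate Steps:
o(n) = n**2
m(I, V) = 36
v = -4464 (v = (36 - 30)*(-48 + (-7 - 22)*(39 - 15)) = 6*(-48 - 29*24) = 6*(-48 - 696) = 6*(-744) = -4464)
(v + o(6))**2 = (-4464 + 6**2)**2 = (-4464 + 36)**2 = (-4428)**2 = 19607184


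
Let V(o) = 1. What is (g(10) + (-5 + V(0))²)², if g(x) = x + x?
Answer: 1296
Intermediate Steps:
g(x) = 2*x
(g(10) + (-5 + V(0))²)² = (2*10 + (-5 + 1)²)² = (20 + (-4)²)² = (20 + 16)² = 36² = 1296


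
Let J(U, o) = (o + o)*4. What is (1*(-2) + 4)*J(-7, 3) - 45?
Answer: 3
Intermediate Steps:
J(U, o) = 8*o (J(U, o) = (2*o)*4 = 8*o)
(1*(-2) + 4)*J(-7, 3) - 45 = (1*(-2) + 4)*(8*3) - 45 = (-2 + 4)*24 - 45 = 2*24 - 45 = 48 - 45 = 3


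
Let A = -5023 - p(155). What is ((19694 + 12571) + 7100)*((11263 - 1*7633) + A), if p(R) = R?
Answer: -60937020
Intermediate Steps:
A = -5178 (A = -5023 - 1*155 = -5023 - 155 = -5178)
((19694 + 12571) + 7100)*((11263 - 1*7633) + A) = ((19694 + 12571) + 7100)*((11263 - 1*7633) - 5178) = (32265 + 7100)*((11263 - 7633) - 5178) = 39365*(3630 - 5178) = 39365*(-1548) = -60937020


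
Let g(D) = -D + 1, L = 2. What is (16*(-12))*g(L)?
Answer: 192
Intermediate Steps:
g(D) = 1 - D
(16*(-12))*g(L) = (16*(-12))*(1 - 1*2) = -192*(1 - 2) = -192*(-1) = 192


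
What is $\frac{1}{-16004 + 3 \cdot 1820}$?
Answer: $- \frac{1}{10544} \approx -9.4841 \cdot 10^{-5}$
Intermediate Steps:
$\frac{1}{-16004 + 3 \cdot 1820} = \frac{1}{-16004 + 5460} = \frac{1}{-10544} = - \frac{1}{10544}$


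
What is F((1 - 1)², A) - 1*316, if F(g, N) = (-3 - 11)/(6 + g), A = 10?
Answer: -955/3 ≈ -318.33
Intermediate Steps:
F(g, N) = -14/(6 + g)
F((1 - 1)², A) - 1*316 = -14/(6 + (1 - 1)²) - 1*316 = -14/(6 + 0²) - 316 = -14/(6 + 0) - 316 = -14/6 - 316 = -14*⅙ - 316 = -7/3 - 316 = -955/3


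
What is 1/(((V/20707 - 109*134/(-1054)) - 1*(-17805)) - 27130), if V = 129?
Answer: -10912589/101608601221 ≈ -0.00010740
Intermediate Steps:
1/(((V/20707 - 109*134/(-1054)) - 1*(-17805)) - 27130) = 1/(((129/20707 - 109*134/(-1054)) - 1*(-17805)) - 27130) = 1/(((129*(1/20707) - 14606*(-1/1054)) + 17805) - 27130) = 1/(((129/20707 + 7303/527) + 17805) - 27130) = 1/((151291204/10912589 + 17805) - 27130) = 1/(194449938349/10912589 - 27130) = 1/(-101608601221/10912589) = -10912589/101608601221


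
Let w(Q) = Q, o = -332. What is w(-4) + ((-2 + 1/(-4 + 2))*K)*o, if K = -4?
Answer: -3324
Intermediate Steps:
w(-4) + ((-2 + 1/(-4 + 2))*K)*o = -4 + ((-2 + 1/(-4 + 2))*(-4))*(-332) = -4 + ((-2 + 1/(-2))*(-4))*(-332) = -4 + ((-2 - 1/2)*(-4))*(-332) = -4 - 5/2*(-4)*(-332) = -4 + 10*(-332) = -4 - 3320 = -3324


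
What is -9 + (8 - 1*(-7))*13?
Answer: 186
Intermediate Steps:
-9 + (8 - 1*(-7))*13 = -9 + (8 + 7)*13 = -9 + 15*13 = -9 + 195 = 186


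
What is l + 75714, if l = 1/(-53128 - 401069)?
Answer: 34389071657/454197 ≈ 75714.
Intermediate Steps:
l = -1/454197 (l = 1/(-454197) = -1/454197 ≈ -2.2017e-6)
l + 75714 = -1/454197 + 75714 = 34389071657/454197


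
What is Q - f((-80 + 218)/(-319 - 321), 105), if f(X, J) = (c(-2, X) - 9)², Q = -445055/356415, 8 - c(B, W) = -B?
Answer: -730558/71283 ≈ -10.249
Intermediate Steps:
c(B, W) = 8 + B (c(B, W) = 8 - (-1)*B = 8 + B)
Q = -89011/71283 (Q = -445055*1/356415 = -89011/71283 ≈ -1.2487)
f(X, J) = 9 (f(X, J) = ((8 - 2) - 9)² = (6 - 9)² = (-3)² = 9)
Q - f((-80 + 218)/(-319 - 321), 105) = -89011/71283 - 1*9 = -89011/71283 - 9 = -730558/71283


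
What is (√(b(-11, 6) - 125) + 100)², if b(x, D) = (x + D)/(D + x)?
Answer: 9876 + 400*I*√31 ≈ 9876.0 + 2227.1*I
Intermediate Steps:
b(x, D) = 1 (b(x, D) = (D + x)/(D + x) = 1)
(√(b(-11, 6) - 125) + 100)² = (√(1 - 125) + 100)² = (√(-124) + 100)² = (2*I*√31 + 100)² = (100 + 2*I*√31)²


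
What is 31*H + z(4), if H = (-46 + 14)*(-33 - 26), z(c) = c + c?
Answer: 58536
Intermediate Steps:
z(c) = 2*c
H = 1888 (H = -32*(-59) = 1888)
31*H + z(4) = 31*1888 + 2*4 = 58528 + 8 = 58536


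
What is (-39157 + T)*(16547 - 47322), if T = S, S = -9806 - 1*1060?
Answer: 1539457825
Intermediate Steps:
S = -10866 (S = -9806 - 1060 = -10866)
T = -10866
(-39157 + T)*(16547 - 47322) = (-39157 - 10866)*(16547 - 47322) = -50023*(-30775) = 1539457825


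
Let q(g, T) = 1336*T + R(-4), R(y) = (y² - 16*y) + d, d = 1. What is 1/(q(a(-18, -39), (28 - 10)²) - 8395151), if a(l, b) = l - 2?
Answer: -1/7962206 ≈ -1.2559e-7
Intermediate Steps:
a(l, b) = -2 + l
R(y) = 1 + y² - 16*y (R(y) = (y² - 16*y) + 1 = 1 + y² - 16*y)
q(g, T) = 81 + 1336*T (q(g, T) = 1336*T + (1 + (-4)² - 16*(-4)) = 1336*T + (1 + 16 + 64) = 1336*T + 81 = 81 + 1336*T)
1/(q(a(-18, -39), (28 - 10)²) - 8395151) = 1/((81 + 1336*(28 - 10)²) - 8395151) = 1/((81 + 1336*18²) - 8395151) = 1/((81 + 1336*324) - 8395151) = 1/((81 + 432864) - 8395151) = 1/(432945 - 8395151) = 1/(-7962206) = -1/7962206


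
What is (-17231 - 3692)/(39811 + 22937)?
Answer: -2989/8964 ≈ -0.33345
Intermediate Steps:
(-17231 - 3692)/(39811 + 22937) = -20923/62748 = -20923*1/62748 = -2989/8964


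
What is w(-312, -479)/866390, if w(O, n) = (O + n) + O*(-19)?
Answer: 5137/866390 ≈ 0.0059292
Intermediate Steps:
w(O, n) = n - 18*O (w(O, n) = (O + n) - 19*O = n - 18*O)
w(-312, -479)/866390 = (-479 - 18*(-312))/866390 = (-479 + 5616)*(1/866390) = 5137*(1/866390) = 5137/866390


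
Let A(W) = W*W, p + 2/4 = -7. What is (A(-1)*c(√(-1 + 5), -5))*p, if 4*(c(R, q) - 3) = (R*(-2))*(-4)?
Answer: -105/2 ≈ -52.500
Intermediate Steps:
p = -15/2 (p = -½ - 7 = -15/2 ≈ -7.5000)
A(W) = W²
c(R, q) = 3 + 2*R (c(R, q) = 3 + ((R*(-2))*(-4))/4 = 3 + (-2*R*(-4))/4 = 3 + (8*R)/4 = 3 + 2*R)
(A(-1)*c(√(-1 + 5), -5))*p = ((-1)²*(3 + 2*√(-1 + 5)))*(-15/2) = (1*(3 + 2*√4))*(-15/2) = (1*(3 + 2*2))*(-15/2) = (1*(3 + 4))*(-15/2) = (1*7)*(-15/2) = 7*(-15/2) = -105/2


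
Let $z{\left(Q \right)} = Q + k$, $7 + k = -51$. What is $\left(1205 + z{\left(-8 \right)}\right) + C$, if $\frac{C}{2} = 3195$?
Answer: $7529$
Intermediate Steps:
$k = -58$ ($k = -7 - 51 = -58$)
$z{\left(Q \right)} = -58 + Q$ ($z{\left(Q \right)} = Q - 58 = -58 + Q$)
$C = 6390$ ($C = 2 \cdot 3195 = 6390$)
$\left(1205 + z{\left(-8 \right)}\right) + C = \left(1205 - 66\right) + 6390 = 1139 + 6390 = 7529$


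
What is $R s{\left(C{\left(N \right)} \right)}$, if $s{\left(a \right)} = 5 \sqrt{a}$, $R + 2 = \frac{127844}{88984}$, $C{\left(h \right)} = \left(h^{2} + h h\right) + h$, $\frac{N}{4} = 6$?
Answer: $- \frac{62655 \sqrt{6}}{1589} \approx -96.584$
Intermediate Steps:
$N = 24$ ($N = 4 \cdot 6 = 24$)
$C{\left(h \right)} = h + 2 h^{2}$ ($C{\left(h \right)} = \left(h^{2} + h^{2}\right) + h = 2 h^{2} + h = h + 2 h^{2}$)
$R = - \frac{12531}{22246}$ ($R = -2 + \frac{127844}{88984} = -2 + 127844 \cdot \frac{1}{88984} = -2 + \frac{31961}{22246} = - \frac{12531}{22246} \approx -0.56329$)
$R s{\left(C{\left(N \right)} \right)} = - \frac{12531 \cdot 5 \sqrt{24 \left(1 + 2 \cdot 24\right)}}{22246} = - \frac{12531 \cdot 5 \sqrt{24 \left(1 + 48\right)}}{22246} = - \frac{12531 \cdot 5 \sqrt{24 \cdot 49}}{22246} = - \frac{12531 \cdot 5 \sqrt{1176}}{22246} = - \frac{12531 \cdot 5 \cdot 14 \sqrt{6}}{22246} = - \frac{12531 \cdot 70 \sqrt{6}}{22246} = - \frac{62655 \sqrt{6}}{1589}$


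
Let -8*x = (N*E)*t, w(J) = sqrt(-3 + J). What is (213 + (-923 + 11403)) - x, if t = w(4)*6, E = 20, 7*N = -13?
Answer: 74656/7 ≈ 10665.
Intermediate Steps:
N = -13/7 (N = (1/7)*(-13) = -13/7 ≈ -1.8571)
t = 6 (t = sqrt(-3 + 4)*6 = sqrt(1)*6 = 1*6 = 6)
x = 195/7 (x = -(-13/7*20)*6/8 = -(-65)*6/14 = -1/8*(-1560/7) = 195/7 ≈ 27.857)
(213 + (-923 + 11403)) - x = (213 + (-923 + 11403)) - 1*195/7 = (213 + 10480) - 195/7 = 10693 - 195/7 = 74656/7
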